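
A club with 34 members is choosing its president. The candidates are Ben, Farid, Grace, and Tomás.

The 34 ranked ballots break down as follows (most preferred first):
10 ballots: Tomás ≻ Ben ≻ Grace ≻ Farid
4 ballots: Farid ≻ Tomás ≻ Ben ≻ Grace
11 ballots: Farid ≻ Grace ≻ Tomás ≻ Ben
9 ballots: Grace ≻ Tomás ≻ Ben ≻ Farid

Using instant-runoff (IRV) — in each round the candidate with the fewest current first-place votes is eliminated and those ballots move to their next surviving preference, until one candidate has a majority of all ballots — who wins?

Round 1: Ben 0, Farid 15, Grace 9, Tomás 10. Ben eliminated.
Round 2: Farid 15, Grace 9, Tomás 10. Grace eliminated.
Round 3: Farid 15, Tomás 19. Tomás has a majority (≥18).

Tomás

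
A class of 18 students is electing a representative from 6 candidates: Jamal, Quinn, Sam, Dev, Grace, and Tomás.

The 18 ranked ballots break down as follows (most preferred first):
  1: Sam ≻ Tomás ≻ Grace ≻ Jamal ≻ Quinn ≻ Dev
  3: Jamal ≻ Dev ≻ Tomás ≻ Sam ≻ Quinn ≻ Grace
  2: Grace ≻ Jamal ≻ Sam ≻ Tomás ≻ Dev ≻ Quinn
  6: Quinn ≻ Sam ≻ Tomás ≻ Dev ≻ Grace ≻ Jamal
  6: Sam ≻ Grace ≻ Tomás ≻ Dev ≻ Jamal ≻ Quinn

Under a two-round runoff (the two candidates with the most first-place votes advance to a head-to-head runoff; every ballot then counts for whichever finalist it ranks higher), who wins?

Round 1 first-place votes: Jamal 3, Quinn 6, Sam 7, Dev 0, Grace 2, Tomás 0. Sam and Quinn advance.
Runoff: Sam is ranked above Quinn on 12 ballots, Quinn above Sam on 6.

Sam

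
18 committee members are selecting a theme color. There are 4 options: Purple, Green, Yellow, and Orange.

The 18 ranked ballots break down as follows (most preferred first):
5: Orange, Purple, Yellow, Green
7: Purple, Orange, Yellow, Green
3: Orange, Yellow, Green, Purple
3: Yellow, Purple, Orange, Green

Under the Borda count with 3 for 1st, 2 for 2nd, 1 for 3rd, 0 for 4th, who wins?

Orange

Purple: 5×2 + 7×3 + 3×0 + 3×2 = 37
Green: 5×0 + 7×0 + 3×1 + 3×0 = 3
Yellow: 5×1 + 7×1 + 3×2 + 3×3 = 27
Orange: 5×3 + 7×2 + 3×3 + 3×1 = 41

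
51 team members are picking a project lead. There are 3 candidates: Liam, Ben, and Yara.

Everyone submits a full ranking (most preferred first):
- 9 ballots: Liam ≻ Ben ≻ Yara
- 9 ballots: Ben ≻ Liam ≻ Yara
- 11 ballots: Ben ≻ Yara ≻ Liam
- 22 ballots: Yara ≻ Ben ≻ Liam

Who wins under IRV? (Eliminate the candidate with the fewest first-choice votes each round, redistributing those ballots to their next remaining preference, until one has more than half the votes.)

Round 1: Liam 9, Ben 20, Yara 22. Liam eliminated.
Round 2: Ben 29, Yara 22. Ben has a majority (≥26).

Ben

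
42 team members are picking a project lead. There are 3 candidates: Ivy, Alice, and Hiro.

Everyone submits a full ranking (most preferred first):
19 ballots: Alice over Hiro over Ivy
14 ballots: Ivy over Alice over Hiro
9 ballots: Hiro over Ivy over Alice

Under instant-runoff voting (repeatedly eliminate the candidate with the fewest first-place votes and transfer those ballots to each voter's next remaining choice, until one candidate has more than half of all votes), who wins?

Ivy

Round 1: Ivy 14, Alice 19, Hiro 9. Hiro eliminated.
Round 2: Ivy 23, Alice 19. Ivy has a majority (≥22).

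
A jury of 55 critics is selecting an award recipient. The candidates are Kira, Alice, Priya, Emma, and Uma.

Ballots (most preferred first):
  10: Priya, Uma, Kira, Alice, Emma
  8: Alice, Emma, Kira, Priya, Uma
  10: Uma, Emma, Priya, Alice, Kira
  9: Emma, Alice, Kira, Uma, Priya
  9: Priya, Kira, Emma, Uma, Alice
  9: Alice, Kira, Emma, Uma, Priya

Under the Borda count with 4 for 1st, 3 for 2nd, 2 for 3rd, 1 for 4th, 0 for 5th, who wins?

Kira: 10×2 + 8×2 + 10×0 + 9×2 + 9×3 + 9×3 = 108
Alice: 10×1 + 8×4 + 10×1 + 9×3 + 9×0 + 9×4 = 115
Priya: 10×4 + 8×1 + 10×2 + 9×0 + 9×4 + 9×0 = 104
Emma: 10×0 + 8×3 + 10×3 + 9×4 + 9×2 + 9×2 = 126
Uma: 10×3 + 8×0 + 10×4 + 9×1 + 9×1 + 9×1 = 97

Emma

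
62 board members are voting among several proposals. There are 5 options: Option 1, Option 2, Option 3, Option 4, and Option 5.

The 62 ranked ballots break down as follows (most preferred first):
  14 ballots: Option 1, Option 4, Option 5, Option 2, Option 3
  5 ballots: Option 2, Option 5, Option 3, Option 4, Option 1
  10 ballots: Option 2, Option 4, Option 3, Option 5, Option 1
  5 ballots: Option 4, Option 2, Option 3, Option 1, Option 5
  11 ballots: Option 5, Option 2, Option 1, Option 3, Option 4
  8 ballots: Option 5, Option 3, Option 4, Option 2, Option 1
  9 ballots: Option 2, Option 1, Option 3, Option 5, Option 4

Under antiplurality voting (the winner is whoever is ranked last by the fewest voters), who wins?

Last-place votes: Option 1 23, Option 2 0, Option 3 14, Option 4 20, Option 5 5.

Option 2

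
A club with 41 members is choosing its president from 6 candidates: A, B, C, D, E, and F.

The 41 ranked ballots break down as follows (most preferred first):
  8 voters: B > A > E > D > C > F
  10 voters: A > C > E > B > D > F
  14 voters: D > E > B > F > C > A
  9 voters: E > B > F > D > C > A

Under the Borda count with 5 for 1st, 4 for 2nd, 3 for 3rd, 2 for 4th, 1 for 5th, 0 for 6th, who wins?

E

A: 8×4 + 10×5 + 14×0 + 9×0 = 82
B: 8×5 + 10×2 + 14×3 + 9×4 = 138
C: 8×1 + 10×4 + 14×1 + 9×1 = 71
D: 8×2 + 10×1 + 14×5 + 9×2 = 114
E: 8×3 + 10×3 + 14×4 + 9×5 = 155
F: 8×0 + 10×0 + 14×2 + 9×3 = 55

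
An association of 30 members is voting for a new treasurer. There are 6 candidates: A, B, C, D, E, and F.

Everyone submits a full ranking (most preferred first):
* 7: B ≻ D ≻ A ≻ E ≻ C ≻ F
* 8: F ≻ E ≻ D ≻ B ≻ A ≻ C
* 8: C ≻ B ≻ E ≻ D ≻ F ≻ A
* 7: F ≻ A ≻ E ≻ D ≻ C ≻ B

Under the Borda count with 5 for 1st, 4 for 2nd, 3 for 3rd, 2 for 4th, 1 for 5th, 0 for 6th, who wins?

A: 7×3 + 8×1 + 8×0 + 7×4 = 57
B: 7×5 + 8×2 + 8×4 + 7×0 = 83
C: 7×1 + 8×0 + 8×5 + 7×1 = 54
D: 7×4 + 8×3 + 8×2 + 7×2 = 82
E: 7×2 + 8×4 + 8×3 + 7×3 = 91
F: 7×0 + 8×5 + 8×1 + 7×5 = 83

E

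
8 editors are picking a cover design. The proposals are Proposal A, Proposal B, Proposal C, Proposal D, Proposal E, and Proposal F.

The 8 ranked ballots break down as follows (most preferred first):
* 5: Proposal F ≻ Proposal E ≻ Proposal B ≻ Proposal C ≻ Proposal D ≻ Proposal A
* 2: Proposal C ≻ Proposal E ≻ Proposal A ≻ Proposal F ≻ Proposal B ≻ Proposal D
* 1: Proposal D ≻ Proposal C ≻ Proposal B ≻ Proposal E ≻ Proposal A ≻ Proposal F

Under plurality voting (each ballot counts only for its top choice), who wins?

Proposal F

First-place votes: Proposal A 0, Proposal B 0, Proposal C 2, Proposal D 1, Proposal E 0, Proposal F 5.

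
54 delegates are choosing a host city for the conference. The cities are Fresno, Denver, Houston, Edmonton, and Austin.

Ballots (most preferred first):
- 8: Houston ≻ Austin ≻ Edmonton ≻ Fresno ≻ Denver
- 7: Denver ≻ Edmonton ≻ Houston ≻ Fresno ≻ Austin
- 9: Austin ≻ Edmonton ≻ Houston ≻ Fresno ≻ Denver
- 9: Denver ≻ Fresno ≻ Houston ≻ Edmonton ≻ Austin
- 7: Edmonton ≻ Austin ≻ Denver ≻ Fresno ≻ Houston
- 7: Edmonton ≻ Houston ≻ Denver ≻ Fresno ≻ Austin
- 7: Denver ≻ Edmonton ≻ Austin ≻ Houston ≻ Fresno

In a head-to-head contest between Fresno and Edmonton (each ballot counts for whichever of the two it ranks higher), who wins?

Edmonton

Fresno is ranked above Edmonton on 9 ballots; Edmonton above Fresno on 45.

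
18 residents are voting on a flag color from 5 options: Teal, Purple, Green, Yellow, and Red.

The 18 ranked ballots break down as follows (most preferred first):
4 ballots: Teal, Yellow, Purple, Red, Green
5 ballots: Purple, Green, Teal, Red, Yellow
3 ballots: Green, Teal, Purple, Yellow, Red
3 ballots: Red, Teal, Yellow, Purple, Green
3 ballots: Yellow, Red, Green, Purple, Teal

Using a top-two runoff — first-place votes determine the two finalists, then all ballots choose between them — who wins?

Round 1 first-place votes: Teal 4, Purple 5, Green 3, Yellow 3, Red 3. Purple and Teal advance.
Runoff: Purple is ranked above Teal on 8 ballots, Teal above Purple on 10.

Teal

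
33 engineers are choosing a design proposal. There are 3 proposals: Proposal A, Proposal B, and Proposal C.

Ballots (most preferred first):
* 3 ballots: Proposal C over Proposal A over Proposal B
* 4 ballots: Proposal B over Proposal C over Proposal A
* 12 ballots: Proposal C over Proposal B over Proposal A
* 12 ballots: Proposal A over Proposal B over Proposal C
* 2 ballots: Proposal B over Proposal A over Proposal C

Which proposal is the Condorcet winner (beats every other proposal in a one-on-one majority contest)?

Proposal B vs Proposal A: 18–15
Proposal B vs Proposal C: 18–15
Proposal B beats every other proposal.

Proposal B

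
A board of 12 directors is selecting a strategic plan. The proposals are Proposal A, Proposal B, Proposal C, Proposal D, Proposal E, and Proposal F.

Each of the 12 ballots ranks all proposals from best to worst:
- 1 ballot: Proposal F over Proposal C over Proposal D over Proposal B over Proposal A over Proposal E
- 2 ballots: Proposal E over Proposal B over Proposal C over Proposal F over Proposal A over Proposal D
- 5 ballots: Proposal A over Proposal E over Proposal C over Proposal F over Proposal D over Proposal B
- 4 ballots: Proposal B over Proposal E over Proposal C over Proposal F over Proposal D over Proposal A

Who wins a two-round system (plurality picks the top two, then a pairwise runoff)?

Proposal B

Round 1 first-place votes: Proposal A 5, Proposal B 4, Proposal C 0, Proposal D 0, Proposal E 2, Proposal F 1. Proposal A and Proposal B advance.
Runoff: Proposal A is ranked above Proposal B on 5 ballots, Proposal B above Proposal A on 7.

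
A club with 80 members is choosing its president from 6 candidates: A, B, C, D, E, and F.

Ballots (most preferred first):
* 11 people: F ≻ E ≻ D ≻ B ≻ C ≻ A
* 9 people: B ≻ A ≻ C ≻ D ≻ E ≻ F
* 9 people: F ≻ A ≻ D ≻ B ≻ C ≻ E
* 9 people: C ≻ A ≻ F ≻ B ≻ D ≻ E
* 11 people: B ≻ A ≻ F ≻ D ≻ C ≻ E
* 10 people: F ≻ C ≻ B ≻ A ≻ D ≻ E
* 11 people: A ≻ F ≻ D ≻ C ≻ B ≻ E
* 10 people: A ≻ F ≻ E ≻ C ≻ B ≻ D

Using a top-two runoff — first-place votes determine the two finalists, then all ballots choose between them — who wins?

Round 1 first-place votes: A 21, B 20, C 9, D 0, E 0, F 30. F and A advance.
Runoff: F is ranked above A on 30 ballots, A above F on 50.

A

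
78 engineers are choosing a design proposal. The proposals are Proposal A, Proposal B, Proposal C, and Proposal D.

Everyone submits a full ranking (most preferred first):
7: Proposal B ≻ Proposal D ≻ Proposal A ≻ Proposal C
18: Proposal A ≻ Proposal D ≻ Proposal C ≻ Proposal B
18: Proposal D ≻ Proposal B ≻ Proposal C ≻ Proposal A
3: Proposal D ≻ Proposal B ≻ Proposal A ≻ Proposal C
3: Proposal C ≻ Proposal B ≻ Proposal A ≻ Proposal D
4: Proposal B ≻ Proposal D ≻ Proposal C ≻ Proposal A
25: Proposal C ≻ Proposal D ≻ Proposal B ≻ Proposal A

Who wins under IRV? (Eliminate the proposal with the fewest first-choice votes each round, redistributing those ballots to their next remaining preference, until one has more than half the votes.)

Round 1: Proposal A 18, Proposal B 11, Proposal C 28, Proposal D 21. Proposal B eliminated.
Round 2: Proposal A 18, Proposal C 28, Proposal D 32. Proposal A eliminated.
Round 3: Proposal C 28, Proposal D 50. Proposal D has a majority (≥40).

Proposal D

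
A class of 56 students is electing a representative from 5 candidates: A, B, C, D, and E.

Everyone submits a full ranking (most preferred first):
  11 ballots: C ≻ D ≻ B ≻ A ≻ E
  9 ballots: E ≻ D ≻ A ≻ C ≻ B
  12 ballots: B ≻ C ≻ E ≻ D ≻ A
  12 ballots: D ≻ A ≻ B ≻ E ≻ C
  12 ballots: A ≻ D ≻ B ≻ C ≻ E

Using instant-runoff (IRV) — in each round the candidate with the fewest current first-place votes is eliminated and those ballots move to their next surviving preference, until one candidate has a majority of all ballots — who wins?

Round 1: A 12, B 12, C 11, D 12, E 9. E eliminated.
Round 2: A 12, B 12, C 11, D 21. C eliminated.
Round 3: A 12, B 12, D 32. D has a majority (≥29).

D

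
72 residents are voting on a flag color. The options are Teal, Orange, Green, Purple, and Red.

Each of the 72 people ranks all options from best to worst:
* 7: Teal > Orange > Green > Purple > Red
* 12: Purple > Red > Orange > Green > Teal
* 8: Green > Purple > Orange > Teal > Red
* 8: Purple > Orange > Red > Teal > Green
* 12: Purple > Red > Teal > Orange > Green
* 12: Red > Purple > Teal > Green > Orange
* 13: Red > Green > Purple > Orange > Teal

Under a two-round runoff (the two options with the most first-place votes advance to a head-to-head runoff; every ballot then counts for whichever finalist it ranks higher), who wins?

Purple

Round 1 first-place votes: Teal 7, Orange 0, Green 8, Purple 32, Red 25. Purple and Red advance.
Runoff: Purple is ranked above Red on 47 ballots, Red above Purple on 25.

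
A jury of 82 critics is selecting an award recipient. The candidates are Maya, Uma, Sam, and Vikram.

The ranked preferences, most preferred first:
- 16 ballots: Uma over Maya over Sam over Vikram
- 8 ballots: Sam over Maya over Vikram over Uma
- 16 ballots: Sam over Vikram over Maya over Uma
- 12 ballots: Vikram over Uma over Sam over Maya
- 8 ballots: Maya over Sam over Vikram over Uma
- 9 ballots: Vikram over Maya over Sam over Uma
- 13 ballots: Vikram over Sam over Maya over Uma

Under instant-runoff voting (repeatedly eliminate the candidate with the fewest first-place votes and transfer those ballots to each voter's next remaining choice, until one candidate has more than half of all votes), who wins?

Round 1: Maya 8, Uma 16, Sam 24, Vikram 34. Maya eliminated.
Round 2: Uma 16, Sam 32, Vikram 34. Uma eliminated.
Round 3: Sam 48, Vikram 34. Sam has a majority (≥42).

Sam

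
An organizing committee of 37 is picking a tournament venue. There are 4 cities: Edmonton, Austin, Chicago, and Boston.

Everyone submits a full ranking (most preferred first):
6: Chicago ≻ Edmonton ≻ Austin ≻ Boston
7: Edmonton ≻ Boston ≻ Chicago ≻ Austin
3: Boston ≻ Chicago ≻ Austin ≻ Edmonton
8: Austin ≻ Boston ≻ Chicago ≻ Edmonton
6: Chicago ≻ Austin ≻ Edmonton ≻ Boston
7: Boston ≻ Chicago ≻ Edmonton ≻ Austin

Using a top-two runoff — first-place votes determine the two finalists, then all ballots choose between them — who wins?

Round 1 first-place votes: Edmonton 7, Austin 8, Chicago 12, Boston 10. Chicago and Boston advance.
Runoff: Chicago is ranked above Boston on 12 ballots, Boston above Chicago on 25.

Boston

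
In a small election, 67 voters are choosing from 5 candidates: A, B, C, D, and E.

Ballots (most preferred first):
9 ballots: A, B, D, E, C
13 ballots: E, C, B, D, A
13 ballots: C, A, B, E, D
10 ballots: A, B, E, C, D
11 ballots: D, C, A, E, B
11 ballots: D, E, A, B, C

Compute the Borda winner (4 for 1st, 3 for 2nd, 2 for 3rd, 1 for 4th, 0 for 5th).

A: 9×4 + 13×0 + 13×3 + 10×4 + 11×2 + 11×2 = 159
B: 9×3 + 13×2 + 13×2 + 10×3 + 11×0 + 11×1 = 120
C: 9×0 + 13×3 + 13×4 + 10×1 + 11×3 + 11×0 = 134
D: 9×2 + 13×1 + 13×0 + 10×0 + 11×4 + 11×4 = 119
E: 9×1 + 13×4 + 13×1 + 10×2 + 11×1 + 11×3 = 138

A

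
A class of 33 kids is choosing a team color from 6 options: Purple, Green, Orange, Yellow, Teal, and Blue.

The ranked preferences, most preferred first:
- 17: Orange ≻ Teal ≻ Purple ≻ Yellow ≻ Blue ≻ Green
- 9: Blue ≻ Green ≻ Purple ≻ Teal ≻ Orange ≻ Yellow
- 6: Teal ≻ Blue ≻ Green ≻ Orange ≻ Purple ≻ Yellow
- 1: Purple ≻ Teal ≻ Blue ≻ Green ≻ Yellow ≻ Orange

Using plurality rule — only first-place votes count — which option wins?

Orange

First-place votes: Purple 1, Green 0, Orange 17, Yellow 0, Teal 6, Blue 9.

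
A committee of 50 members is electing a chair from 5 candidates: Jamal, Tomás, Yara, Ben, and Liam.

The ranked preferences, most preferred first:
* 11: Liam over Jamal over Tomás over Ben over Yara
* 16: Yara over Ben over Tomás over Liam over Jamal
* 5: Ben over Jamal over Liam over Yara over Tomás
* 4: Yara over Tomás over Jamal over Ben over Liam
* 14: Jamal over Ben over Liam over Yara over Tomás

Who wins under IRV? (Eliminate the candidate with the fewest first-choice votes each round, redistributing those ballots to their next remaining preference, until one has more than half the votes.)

Round 1: Jamal 14, Tomás 0, Yara 20, Ben 5, Liam 11. Tomás eliminated.
Round 2: Jamal 14, Yara 20, Ben 5, Liam 11. Ben eliminated.
Round 3: Jamal 19, Yara 20, Liam 11. Liam eliminated.
Round 4: Jamal 30, Yara 20. Jamal has a majority (≥26).

Jamal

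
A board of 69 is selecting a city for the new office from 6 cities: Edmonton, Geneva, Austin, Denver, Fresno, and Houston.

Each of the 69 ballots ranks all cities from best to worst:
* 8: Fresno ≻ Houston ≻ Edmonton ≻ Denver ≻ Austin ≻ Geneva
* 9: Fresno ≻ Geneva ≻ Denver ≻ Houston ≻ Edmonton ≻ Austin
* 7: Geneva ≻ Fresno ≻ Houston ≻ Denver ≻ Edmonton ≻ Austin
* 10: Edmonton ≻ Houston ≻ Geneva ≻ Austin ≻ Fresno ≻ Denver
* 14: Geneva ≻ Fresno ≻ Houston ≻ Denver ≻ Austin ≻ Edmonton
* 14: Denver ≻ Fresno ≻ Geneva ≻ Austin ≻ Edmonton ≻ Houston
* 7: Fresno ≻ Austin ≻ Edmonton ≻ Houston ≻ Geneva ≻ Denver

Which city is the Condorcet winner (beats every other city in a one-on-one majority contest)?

Fresno

Fresno vs Edmonton: 59–10
Fresno vs Geneva: 38–31
Fresno vs Austin: 59–10
Fresno vs Denver: 55–14
Fresno vs Houston: 59–10
Fresno beats every other city.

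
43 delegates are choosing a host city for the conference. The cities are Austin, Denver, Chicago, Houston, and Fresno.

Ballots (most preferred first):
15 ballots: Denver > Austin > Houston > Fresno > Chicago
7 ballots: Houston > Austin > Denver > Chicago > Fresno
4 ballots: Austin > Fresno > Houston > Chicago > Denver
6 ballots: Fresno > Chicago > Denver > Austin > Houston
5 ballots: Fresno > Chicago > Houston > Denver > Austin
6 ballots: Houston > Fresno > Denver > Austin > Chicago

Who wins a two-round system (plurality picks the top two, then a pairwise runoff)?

Houston

Round 1 first-place votes: Austin 4, Denver 15, Chicago 0, Houston 13, Fresno 11. Denver and Houston advance.
Runoff: Denver is ranked above Houston on 21 ballots, Houston above Denver on 22.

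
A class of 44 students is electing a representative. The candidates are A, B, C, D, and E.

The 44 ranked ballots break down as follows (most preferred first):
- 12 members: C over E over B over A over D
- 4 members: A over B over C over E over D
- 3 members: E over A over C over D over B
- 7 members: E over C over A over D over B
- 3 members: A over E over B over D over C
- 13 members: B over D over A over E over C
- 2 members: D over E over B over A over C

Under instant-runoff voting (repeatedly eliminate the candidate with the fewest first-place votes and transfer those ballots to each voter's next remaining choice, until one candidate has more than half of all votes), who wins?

E

Round 1: A 7, B 13, C 12, D 2, E 10. D eliminated.
Round 2: A 7, B 13, C 12, E 12. A eliminated.
Round 3: B 17, C 12, E 15. C eliminated.
Round 4: B 17, E 27. E has a majority (≥23).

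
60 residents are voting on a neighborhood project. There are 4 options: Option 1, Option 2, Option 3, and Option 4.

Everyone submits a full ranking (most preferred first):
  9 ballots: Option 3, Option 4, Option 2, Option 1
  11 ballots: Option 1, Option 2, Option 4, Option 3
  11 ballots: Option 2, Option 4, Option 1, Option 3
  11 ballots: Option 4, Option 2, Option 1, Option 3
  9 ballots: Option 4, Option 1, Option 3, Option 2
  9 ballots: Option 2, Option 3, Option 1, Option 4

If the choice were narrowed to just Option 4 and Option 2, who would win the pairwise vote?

Option 2

Option 4 is ranked above Option 2 on 29 ballots; Option 2 above Option 4 on 31.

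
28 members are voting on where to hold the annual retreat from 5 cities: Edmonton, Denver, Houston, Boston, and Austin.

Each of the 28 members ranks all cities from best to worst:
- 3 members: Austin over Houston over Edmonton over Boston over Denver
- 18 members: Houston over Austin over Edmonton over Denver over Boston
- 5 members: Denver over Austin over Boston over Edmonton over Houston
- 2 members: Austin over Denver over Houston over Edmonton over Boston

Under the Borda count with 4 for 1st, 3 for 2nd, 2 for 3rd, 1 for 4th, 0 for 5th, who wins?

Edmonton: 3×2 + 18×2 + 5×1 + 2×1 = 49
Denver: 3×0 + 18×1 + 5×4 + 2×3 = 44
Houston: 3×3 + 18×4 + 5×0 + 2×2 = 85
Boston: 3×1 + 18×0 + 5×2 + 2×0 = 13
Austin: 3×4 + 18×3 + 5×3 + 2×4 = 89

Austin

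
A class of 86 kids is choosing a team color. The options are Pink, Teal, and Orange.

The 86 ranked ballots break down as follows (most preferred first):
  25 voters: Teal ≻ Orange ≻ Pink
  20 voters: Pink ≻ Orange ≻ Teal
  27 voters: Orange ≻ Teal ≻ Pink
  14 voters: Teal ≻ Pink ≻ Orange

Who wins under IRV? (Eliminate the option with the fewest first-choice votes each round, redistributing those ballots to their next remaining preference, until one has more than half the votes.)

Orange

Round 1: Pink 20, Teal 39, Orange 27. Pink eliminated.
Round 2: Teal 39, Orange 47. Orange has a majority (≥44).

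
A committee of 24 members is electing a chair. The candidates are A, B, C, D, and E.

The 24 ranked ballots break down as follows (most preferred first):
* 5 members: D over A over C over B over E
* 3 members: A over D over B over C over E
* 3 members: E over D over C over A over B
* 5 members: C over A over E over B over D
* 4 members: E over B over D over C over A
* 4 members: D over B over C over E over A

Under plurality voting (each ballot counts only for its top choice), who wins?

D

First-place votes: A 3, B 0, C 5, D 9, E 7.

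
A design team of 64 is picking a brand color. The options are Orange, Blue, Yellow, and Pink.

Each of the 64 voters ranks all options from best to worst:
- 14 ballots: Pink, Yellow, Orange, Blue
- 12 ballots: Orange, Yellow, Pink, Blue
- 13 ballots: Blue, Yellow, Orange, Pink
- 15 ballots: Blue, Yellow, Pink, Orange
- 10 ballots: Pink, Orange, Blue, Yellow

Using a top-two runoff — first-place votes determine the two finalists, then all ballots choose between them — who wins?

Round 1 first-place votes: Orange 12, Blue 28, Yellow 0, Pink 24. Blue and Pink advance.
Runoff: Blue is ranked above Pink on 28 ballots, Pink above Blue on 36.

Pink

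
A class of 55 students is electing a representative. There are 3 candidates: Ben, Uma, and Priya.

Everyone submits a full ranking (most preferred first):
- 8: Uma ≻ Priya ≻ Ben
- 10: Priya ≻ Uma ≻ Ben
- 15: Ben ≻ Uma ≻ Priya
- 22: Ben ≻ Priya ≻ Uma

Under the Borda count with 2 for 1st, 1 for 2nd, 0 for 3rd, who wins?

Ben

Ben: 8×0 + 10×0 + 15×2 + 22×2 = 74
Uma: 8×2 + 10×1 + 15×1 + 22×0 = 41
Priya: 8×1 + 10×2 + 15×0 + 22×1 = 50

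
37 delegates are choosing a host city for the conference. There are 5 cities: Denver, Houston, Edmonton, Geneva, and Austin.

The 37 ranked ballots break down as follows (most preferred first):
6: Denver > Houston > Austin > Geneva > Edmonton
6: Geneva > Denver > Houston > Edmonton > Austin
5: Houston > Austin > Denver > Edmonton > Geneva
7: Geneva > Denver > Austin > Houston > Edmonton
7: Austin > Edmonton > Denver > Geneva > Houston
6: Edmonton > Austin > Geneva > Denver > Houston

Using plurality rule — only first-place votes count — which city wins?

First-place votes: Denver 6, Houston 5, Edmonton 6, Geneva 13, Austin 7.

Geneva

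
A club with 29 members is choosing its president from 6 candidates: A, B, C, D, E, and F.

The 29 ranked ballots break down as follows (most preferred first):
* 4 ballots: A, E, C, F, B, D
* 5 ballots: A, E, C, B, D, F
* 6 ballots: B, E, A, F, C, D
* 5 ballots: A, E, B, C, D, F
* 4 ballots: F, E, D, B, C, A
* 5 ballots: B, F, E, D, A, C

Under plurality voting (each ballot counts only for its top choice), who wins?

A

First-place votes: A 14, B 11, C 0, D 0, E 0, F 4.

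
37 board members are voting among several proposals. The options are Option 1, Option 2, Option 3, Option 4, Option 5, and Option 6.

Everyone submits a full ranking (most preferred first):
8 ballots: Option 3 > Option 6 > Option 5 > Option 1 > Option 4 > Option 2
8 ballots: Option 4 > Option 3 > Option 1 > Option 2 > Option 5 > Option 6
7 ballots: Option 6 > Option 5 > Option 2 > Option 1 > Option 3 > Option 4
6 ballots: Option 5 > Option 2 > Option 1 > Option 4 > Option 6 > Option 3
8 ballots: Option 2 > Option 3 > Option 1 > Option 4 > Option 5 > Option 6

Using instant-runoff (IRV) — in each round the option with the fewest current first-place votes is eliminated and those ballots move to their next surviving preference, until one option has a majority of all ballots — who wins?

Round 1: Option 1 0, Option 2 8, Option 3 8, Option 4 8, Option 5 6, Option 6 7. Option 1 eliminated.
Round 2: Option 2 8, Option 3 8, Option 4 8, Option 5 6, Option 6 7. Option 5 eliminated.
Round 3: Option 2 14, Option 3 8, Option 4 8, Option 6 7. Option 6 eliminated.
Round 4: Option 2 21, Option 3 8, Option 4 8. Option 2 has a majority (≥19).

Option 2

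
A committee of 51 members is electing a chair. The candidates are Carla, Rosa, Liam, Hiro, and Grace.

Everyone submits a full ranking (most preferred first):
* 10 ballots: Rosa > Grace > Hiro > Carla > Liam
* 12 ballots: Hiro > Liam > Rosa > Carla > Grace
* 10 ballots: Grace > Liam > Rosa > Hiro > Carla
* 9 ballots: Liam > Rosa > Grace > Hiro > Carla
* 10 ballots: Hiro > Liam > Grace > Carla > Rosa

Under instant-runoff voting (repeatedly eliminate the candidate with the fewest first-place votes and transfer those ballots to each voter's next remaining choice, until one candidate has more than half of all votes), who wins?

Rosa

Round 1: Carla 0, Rosa 10, Liam 9, Hiro 22, Grace 10. Carla eliminated.
Round 2: Rosa 10, Liam 9, Hiro 22, Grace 10. Liam eliminated.
Round 3: Rosa 19, Hiro 22, Grace 10. Grace eliminated.
Round 4: Rosa 29, Hiro 22. Rosa has a majority (≥26).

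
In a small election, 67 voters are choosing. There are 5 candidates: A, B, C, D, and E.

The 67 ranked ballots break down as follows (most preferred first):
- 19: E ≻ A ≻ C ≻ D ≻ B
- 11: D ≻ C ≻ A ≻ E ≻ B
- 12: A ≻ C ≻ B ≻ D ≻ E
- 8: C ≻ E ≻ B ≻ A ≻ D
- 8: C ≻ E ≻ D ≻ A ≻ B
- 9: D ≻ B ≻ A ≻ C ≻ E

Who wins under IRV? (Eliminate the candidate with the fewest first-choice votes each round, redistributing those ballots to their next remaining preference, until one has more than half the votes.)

Round 1: A 12, B 0, C 16, D 20, E 19. B eliminated.
Round 2: A 12, C 16, D 20, E 19. A eliminated.
Round 3: C 28, D 20, E 19. E eliminated.
Round 4: C 47, D 20. C has a majority (≥34).

C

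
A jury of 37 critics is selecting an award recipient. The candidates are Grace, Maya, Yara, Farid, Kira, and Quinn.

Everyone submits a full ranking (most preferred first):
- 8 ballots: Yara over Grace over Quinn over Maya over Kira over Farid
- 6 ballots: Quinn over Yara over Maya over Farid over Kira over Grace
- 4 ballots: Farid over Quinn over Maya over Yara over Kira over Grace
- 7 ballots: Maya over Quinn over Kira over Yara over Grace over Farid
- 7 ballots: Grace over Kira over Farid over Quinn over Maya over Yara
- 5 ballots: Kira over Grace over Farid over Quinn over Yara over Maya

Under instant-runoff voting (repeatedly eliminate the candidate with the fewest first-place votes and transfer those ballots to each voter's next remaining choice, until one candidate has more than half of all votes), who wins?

Grace

Round 1: Grace 7, Maya 7, Yara 8, Farid 4, Kira 5, Quinn 6. Farid eliminated.
Round 2: Grace 7, Maya 7, Yara 8, Kira 5, Quinn 10. Kira eliminated.
Round 3: Grace 12, Maya 7, Yara 8, Quinn 10. Maya eliminated.
Round 4: Grace 12, Yara 8, Quinn 17. Yara eliminated.
Round 5: Grace 20, Quinn 17. Grace has a majority (≥19).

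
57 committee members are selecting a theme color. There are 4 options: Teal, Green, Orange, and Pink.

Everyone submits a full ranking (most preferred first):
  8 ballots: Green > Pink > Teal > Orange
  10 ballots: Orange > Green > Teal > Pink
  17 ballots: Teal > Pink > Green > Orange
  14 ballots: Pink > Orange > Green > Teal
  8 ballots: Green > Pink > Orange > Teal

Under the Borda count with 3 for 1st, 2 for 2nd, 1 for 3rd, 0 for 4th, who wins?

Teal: 8×1 + 10×1 + 17×3 + 14×0 + 8×0 = 69
Green: 8×3 + 10×2 + 17×1 + 14×1 + 8×3 = 99
Orange: 8×0 + 10×3 + 17×0 + 14×2 + 8×1 = 66
Pink: 8×2 + 10×0 + 17×2 + 14×3 + 8×2 = 108

Pink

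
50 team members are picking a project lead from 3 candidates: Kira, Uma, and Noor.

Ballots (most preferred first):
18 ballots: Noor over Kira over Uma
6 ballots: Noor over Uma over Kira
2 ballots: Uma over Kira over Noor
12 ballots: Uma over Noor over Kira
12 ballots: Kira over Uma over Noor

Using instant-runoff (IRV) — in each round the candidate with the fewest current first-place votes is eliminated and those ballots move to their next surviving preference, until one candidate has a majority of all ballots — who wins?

Round 1: Kira 12, Uma 14, Noor 24. Kira eliminated.
Round 2: Uma 26, Noor 24. Uma has a majority (≥26).

Uma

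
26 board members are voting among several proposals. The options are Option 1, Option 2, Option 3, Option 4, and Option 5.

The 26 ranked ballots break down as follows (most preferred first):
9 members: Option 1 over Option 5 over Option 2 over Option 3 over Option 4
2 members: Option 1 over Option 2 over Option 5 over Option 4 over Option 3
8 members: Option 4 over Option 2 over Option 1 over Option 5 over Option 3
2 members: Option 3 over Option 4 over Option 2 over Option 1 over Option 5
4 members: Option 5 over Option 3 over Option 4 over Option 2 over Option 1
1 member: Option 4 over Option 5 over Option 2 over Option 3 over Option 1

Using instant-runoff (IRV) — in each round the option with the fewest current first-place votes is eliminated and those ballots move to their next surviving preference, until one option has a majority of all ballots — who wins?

Round 1: Option 1 11, Option 2 0, Option 3 2, Option 4 9, Option 5 4. Option 2 eliminated.
Round 2: Option 1 11, Option 3 2, Option 4 9, Option 5 4. Option 3 eliminated.
Round 3: Option 1 11, Option 4 11, Option 5 4. Option 5 eliminated.
Round 4: Option 1 11, Option 4 15. Option 4 has a majority (≥14).

Option 4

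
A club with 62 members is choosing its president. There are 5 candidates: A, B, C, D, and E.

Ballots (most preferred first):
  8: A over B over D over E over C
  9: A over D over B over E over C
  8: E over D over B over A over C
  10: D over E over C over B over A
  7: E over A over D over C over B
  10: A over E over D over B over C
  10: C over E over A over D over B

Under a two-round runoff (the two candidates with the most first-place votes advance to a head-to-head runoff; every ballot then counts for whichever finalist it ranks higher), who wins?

E

Round 1 first-place votes: A 27, B 0, C 10, D 10, E 15. A and E advance.
Runoff: A is ranked above E on 27 ballots, E above A on 35.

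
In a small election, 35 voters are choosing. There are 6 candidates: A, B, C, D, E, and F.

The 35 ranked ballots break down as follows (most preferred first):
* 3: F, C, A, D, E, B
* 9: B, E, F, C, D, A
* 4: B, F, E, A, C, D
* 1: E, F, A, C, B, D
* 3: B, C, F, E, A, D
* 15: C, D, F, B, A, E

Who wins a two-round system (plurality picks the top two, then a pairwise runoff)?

C

Round 1 first-place votes: A 0, B 16, C 15, D 0, E 1, F 3. B and C advance.
Runoff: B is ranked above C on 16 ballots, C above B on 19.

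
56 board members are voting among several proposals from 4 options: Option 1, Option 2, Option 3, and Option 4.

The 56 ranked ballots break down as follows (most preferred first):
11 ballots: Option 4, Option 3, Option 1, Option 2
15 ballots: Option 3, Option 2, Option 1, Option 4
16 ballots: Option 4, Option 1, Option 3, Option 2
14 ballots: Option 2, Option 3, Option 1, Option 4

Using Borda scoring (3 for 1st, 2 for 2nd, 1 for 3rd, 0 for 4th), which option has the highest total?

Option 3

Option 1: 11×1 + 15×1 + 16×2 + 14×1 = 72
Option 2: 11×0 + 15×2 + 16×0 + 14×3 = 72
Option 3: 11×2 + 15×3 + 16×1 + 14×2 = 111
Option 4: 11×3 + 15×0 + 16×3 + 14×0 = 81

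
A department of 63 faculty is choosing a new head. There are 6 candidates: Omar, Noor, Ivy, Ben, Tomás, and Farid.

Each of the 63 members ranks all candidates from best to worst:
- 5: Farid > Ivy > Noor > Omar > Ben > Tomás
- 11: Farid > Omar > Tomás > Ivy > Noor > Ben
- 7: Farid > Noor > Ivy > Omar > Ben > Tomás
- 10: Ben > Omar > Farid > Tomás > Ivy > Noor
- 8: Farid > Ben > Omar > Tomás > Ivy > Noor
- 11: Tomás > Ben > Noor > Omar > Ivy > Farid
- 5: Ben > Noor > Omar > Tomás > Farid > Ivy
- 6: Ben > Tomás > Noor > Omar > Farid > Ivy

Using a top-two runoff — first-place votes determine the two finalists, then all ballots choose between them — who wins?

Round 1 first-place votes: Omar 0, Noor 0, Ivy 0, Ben 21, Tomás 11, Farid 31. Farid and Ben advance.
Runoff: Farid is ranked above Ben on 31 ballots, Ben above Farid on 32.

Ben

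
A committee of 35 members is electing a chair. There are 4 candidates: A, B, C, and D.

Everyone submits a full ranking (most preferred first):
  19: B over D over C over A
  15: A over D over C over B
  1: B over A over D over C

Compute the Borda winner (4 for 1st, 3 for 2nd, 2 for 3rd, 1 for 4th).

D

A: 19×1 + 15×4 + 1×3 = 82
B: 19×4 + 15×1 + 1×4 = 95
C: 19×2 + 15×2 + 1×1 = 69
D: 19×3 + 15×3 + 1×2 = 104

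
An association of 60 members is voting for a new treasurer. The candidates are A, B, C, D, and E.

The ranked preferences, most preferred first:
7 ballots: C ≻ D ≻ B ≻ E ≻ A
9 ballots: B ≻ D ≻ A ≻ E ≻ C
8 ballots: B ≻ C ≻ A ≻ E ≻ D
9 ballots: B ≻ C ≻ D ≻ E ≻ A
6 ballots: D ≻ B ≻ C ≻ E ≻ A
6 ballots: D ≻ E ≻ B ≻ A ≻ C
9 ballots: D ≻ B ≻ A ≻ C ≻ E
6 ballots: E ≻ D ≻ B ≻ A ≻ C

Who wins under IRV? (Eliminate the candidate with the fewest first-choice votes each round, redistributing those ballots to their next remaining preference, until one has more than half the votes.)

Round 1: A 0, B 26, C 7, D 21, E 6. A eliminated.
Round 2: B 26, C 7, D 21, E 6. E eliminated.
Round 3: B 26, C 7, D 27. C eliminated.
Round 4: B 26, D 34. D has a majority (≥31).

D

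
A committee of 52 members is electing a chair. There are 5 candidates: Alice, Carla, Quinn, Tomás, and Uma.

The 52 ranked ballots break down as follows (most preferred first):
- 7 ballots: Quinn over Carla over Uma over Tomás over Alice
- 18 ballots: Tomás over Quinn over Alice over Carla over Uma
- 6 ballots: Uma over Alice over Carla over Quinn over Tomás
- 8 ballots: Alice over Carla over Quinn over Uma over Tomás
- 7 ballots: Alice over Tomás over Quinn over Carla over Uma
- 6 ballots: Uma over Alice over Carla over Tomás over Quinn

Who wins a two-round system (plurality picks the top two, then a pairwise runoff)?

Round 1 first-place votes: Alice 15, Carla 0, Quinn 7, Tomás 18, Uma 12. Tomás and Alice advance.
Runoff: Tomás is ranked above Alice on 25 ballots, Alice above Tomás on 27.

Alice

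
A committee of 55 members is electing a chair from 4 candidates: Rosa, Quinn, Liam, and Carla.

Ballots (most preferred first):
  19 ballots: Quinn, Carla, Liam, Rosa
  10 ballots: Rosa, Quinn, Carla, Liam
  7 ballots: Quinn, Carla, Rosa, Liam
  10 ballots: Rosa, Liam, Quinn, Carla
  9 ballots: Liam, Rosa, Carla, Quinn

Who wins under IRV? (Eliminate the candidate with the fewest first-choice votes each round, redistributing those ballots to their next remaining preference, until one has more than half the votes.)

Rosa

Round 1: Rosa 20, Quinn 26, Liam 9, Carla 0. Carla eliminated.
Round 2: Rosa 20, Quinn 26, Liam 9. Liam eliminated.
Round 3: Rosa 29, Quinn 26. Rosa has a majority (≥28).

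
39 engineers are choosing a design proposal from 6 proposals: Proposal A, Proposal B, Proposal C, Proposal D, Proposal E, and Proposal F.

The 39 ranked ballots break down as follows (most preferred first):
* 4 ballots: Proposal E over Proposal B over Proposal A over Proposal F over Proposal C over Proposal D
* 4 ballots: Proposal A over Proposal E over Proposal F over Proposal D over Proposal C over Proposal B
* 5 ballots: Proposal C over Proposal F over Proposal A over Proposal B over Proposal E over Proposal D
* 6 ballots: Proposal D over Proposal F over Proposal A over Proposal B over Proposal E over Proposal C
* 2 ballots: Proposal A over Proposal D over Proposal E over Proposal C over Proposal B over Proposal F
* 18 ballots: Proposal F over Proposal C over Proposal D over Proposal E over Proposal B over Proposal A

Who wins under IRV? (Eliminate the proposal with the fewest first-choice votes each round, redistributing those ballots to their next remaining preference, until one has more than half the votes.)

Proposal F

Round 1: Proposal A 6, Proposal B 0, Proposal C 5, Proposal D 6, Proposal E 4, Proposal F 18. Proposal B eliminated.
Round 2: Proposal A 6, Proposal C 5, Proposal D 6, Proposal E 4, Proposal F 18. Proposal E eliminated.
Round 3: Proposal A 10, Proposal C 5, Proposal D 6, Proposal F 18. Proposal C eliminated.
Round 4: Proposal A 10, Proposal D 6, Proposal F 23. Proposal F has a majority (≥20).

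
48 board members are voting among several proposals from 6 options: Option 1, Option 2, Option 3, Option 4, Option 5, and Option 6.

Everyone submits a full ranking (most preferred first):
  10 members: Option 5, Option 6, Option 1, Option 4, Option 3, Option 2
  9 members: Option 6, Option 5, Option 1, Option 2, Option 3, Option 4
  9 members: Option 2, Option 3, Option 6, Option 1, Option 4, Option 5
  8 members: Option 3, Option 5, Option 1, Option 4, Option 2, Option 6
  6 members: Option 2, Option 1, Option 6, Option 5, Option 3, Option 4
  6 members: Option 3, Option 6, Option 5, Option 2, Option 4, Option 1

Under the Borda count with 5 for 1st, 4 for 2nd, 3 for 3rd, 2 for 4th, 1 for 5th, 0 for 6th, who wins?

Option 6

Option 1: 10×3 + 9×3 + 9×2 + 8×3 + 6×4 + 6×0 = 123
Option 2: 10×0 + 9×2 + 9×5 + 8×1 + 6×5 + 6×2 = 113
Option 3: 10×1 + 9×1 + 9×4 + 8×5 + 6×1 + 6×5 = 131
Option 4: 10×2 + 9×0 + 9×1 + 8×2 + 6×0 + 6×1 = 51
Option 5: 10×5 + 9×4 + 9×0 + 8×4 + 6×2 + 6×3 = 148
Option 6: 10×4 + 9×5 + 9×3 + 8×0 + 6×3 + 6×4 = 154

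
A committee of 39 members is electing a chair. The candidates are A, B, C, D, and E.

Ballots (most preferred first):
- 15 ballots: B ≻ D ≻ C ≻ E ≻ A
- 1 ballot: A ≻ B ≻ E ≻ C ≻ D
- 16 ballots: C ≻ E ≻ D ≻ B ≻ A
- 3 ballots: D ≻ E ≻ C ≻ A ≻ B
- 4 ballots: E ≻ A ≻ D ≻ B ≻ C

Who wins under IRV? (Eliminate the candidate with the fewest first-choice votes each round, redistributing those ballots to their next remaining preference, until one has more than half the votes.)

Round 1: A 1, B 15, C 16, D 3, E 4. A eliminated.
Round 2: B 16, C 16, D 3, E 4. D eliminated.
Round 3: B 16, C 16, E 7. E eliminated.
Round 4: B 20, C 19. B has a majority (≥20).

B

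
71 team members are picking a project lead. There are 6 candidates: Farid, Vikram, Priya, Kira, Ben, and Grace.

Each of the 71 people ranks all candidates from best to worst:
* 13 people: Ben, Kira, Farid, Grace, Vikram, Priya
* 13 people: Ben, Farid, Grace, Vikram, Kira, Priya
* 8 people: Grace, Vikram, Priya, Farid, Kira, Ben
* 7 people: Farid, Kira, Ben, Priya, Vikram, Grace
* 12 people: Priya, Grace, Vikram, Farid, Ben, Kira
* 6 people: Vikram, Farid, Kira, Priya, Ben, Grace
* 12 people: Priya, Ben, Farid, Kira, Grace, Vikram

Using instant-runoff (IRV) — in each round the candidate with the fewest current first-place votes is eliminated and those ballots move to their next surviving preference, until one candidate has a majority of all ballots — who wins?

Round 1: Farid 7, Vikram 6, Priya 24, Kira 0, Ben 26, Grace 8. Kira eliminated.
Round 2: Farid 7, Vikram 6, Priya 24, Ben 26, Grace 8. Vikram eliminated.
Round 3: Farid 13, Priya 24, Ben 26, Grace 8. Grace eliminated.
Round 4: Farid 13, Priya 32, Ben 26. Farid eliminated.
Round 5: Priya 38, Ben 33. Priya has a majority (≥36).

Priya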